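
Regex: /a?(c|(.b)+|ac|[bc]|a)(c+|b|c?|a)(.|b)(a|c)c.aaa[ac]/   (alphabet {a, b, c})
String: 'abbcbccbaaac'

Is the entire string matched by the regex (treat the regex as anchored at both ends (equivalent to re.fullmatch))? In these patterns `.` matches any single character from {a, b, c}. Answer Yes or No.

Yes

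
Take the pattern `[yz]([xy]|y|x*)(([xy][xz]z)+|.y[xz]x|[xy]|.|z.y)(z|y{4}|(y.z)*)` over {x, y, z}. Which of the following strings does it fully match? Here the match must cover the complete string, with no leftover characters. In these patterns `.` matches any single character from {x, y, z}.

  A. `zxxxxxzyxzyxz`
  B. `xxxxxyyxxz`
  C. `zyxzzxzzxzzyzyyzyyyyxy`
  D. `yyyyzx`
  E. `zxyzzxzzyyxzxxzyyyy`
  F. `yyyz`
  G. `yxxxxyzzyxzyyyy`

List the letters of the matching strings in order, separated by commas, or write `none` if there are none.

A → match
B → no match
C → no match
D → match
E → no match
F → match
G → match

A, D, F, G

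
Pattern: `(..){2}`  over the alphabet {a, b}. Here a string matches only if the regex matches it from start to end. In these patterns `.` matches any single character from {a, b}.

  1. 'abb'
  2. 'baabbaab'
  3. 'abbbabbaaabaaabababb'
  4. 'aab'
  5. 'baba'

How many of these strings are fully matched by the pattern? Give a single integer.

1

1 → no match
2 → no match
3 → no match
4 → no match
5 → match
Total matched: 1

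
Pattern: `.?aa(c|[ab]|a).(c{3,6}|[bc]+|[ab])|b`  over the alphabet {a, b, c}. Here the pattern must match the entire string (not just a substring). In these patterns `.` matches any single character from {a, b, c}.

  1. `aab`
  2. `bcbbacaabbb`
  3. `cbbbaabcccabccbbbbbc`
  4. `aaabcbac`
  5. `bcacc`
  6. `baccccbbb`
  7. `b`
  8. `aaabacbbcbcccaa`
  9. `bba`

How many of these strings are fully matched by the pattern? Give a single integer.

1

1 → no match
2 → no match
3 → no match
4 → no match
5 → no match
6 → no match
7 → match
8 → no match
9 → no match
Total matched: 1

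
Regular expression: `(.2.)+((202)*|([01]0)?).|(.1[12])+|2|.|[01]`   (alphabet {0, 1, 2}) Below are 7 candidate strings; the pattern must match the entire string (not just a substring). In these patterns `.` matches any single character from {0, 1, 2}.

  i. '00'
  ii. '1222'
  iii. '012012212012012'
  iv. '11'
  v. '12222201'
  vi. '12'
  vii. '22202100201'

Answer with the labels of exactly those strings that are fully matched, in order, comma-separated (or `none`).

ii, iii

i → no match
ii → match
iii → match
iv → no match
v → no match
vi → no match
vii → no match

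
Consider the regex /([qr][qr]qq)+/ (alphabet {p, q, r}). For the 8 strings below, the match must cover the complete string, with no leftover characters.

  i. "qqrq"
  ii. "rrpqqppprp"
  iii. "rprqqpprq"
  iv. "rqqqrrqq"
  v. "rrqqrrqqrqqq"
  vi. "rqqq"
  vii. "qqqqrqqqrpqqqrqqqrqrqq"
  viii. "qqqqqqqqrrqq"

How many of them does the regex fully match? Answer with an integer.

4

i → no match — must end with "qq"
ii → no match — must end with "qq"
iii → no match — must end with "qq"
iv → match
v → match
vi → match
vii → no match
viii → match
Total matched: 4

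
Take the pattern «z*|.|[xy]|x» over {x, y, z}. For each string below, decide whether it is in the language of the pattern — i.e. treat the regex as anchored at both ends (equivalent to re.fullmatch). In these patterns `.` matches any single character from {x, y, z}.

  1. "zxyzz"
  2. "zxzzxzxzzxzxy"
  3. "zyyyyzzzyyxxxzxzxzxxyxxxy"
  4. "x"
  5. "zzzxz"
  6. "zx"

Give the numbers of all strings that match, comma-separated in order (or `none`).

1 → no match
2 → no match
3 → no match
4 → match
5 → no match
6 → no match

4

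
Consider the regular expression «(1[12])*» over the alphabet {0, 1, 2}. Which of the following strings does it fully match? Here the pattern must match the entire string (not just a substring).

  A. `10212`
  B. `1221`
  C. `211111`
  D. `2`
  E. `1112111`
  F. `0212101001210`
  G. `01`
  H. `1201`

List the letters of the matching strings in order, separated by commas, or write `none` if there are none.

A → no match
B → no match
C → no match
D → no match
E → no match
F → no match
G → no match
H → no match

none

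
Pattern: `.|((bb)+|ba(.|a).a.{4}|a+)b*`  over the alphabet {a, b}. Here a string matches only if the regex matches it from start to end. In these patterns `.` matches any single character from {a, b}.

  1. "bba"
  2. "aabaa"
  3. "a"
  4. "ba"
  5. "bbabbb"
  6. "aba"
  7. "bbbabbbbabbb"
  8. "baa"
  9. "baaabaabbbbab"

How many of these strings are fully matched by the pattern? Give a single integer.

1 → no match
2 → no match
3 → match
4 → no match
5 → no match
6 → no match
7 → no match
8 → no match
9 → no match
Total matched: 1

1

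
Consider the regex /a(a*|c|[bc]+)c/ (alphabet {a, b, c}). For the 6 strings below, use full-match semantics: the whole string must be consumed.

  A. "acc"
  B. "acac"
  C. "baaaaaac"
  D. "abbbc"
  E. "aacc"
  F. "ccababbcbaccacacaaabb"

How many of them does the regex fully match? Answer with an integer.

A → match
B → no match
C → no match — must start with "a"
D → match
E → no match
F → no match — must start with "a"
Total matched: 2

2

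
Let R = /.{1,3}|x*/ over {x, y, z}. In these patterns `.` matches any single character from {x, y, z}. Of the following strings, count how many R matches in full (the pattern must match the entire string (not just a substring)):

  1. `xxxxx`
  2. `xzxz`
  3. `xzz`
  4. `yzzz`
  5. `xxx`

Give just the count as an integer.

1 → match
2 → no match
3 → match
4 → no match
5 → match
Total matched: 3

3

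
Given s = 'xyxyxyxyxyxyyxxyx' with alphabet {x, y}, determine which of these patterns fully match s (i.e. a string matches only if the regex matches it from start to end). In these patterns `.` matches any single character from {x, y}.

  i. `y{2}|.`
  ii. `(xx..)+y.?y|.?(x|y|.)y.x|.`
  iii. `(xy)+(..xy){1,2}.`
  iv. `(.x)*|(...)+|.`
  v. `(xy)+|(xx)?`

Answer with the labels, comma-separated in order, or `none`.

iii

i → no match
ii → no match
iii → match
iv → no match
v → no match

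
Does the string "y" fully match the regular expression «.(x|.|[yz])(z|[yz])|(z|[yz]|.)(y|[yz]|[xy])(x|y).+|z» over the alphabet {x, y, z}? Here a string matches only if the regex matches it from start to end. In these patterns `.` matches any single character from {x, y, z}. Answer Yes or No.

No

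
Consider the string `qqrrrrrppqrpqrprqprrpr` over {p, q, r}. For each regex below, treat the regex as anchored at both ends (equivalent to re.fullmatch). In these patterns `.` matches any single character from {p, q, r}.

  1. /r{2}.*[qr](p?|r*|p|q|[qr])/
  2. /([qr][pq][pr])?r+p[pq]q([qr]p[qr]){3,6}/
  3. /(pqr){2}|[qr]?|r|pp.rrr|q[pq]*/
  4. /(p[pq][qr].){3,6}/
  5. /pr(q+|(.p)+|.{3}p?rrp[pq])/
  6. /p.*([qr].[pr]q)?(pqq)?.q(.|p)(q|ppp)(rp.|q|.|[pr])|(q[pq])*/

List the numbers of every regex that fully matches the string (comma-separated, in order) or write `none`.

1 → no match — must start with `r`
2 → match
3 → no match
4 → no match — must start with `p`
5 → no match — must start with `pr`
6 → no match

2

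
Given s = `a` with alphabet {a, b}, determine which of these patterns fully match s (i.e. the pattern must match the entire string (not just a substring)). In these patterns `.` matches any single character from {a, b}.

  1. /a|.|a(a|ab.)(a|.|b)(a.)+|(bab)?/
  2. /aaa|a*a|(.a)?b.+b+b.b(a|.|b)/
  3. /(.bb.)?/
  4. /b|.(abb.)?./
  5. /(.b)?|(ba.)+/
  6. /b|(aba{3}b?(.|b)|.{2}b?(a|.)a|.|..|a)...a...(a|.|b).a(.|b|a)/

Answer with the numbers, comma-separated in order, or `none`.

1, 2

1 → match
2 → match
3 → no match
4 → no match
5 → no match
6 → no match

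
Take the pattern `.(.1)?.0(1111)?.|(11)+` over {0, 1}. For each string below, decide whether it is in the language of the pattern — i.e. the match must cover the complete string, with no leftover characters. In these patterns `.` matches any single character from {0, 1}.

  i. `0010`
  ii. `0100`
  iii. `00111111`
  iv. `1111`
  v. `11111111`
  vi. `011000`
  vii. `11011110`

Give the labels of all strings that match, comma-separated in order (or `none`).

i. `0010` → no match
ii. `0100` → match
iii. `00111111` → no match
iv. `1111` → match
v. `11111111` → match
vi. `011000` → match
vii. `11011110` → match

ii, iv, v, vi, vii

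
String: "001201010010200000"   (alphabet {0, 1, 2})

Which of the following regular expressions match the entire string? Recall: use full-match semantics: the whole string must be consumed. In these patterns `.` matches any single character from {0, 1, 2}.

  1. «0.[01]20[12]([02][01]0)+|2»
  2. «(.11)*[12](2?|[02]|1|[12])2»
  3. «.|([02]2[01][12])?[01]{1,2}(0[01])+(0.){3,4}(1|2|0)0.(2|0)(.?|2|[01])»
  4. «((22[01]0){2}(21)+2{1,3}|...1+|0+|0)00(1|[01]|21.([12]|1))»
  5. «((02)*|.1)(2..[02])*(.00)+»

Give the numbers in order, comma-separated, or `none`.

1 → match
2 → no match — must end with "2"
3 → no match
4 → no match
5 → no match

1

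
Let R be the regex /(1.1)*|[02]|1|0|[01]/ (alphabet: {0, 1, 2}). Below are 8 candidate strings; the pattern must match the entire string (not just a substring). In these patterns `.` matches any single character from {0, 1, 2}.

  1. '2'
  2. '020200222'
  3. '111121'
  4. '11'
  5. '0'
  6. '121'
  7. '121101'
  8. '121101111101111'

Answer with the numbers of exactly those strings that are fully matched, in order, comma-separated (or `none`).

1 → match
2 → no match
3 → match
4 → no match
5 → match
6 → match
7 → match
8 → match

1, 3, 5, 6, 7, 8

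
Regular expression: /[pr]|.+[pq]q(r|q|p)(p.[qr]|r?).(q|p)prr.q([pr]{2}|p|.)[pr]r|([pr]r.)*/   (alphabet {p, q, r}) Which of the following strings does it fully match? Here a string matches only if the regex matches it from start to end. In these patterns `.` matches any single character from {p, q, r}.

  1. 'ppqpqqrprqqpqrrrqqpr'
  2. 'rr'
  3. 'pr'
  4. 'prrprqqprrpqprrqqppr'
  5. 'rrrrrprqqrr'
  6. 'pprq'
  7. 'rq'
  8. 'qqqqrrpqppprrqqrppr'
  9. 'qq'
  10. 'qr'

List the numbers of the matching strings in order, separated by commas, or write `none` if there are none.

none

1 → no match
2 → no match
3 → no match
4 → no match
5 → no match
6 → no match
7 → no match
8 → no match
9 → no match
10 → no match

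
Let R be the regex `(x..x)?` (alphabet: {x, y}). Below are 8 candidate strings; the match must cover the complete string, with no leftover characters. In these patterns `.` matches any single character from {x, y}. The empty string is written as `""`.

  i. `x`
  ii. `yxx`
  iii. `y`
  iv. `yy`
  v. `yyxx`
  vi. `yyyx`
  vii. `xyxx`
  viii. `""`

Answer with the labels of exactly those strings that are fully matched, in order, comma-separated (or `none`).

i. `x` → no match
ii. `yxx` → no match
iii. `y` → no match
iv. `yy` → no match
v. `yyxx` → no match
vi. `yyyx` → no match
vii. `xyxx` → match
viii. `""` → match

vii, viii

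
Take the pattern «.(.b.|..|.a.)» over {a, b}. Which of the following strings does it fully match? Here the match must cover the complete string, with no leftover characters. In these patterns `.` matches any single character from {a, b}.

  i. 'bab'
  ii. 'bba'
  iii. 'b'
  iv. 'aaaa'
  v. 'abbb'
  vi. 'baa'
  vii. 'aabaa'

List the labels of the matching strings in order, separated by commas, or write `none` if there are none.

i → match
ii → match
iii → no match
iv → match
v → match
vi → match
vii → no match

i, ii, iv, v, vi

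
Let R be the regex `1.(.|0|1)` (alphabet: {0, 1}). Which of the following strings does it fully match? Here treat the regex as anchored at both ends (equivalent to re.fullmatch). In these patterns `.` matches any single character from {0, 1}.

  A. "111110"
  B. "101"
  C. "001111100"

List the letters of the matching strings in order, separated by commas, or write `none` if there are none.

B

A → no match
B → match
C → no match — must start with "1"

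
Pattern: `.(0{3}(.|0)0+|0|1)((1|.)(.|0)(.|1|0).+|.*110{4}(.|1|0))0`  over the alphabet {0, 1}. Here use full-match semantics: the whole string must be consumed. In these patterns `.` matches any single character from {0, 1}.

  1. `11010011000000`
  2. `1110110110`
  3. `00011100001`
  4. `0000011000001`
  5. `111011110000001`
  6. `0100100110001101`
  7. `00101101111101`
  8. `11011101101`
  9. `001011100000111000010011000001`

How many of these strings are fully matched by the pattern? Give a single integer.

2

1 → match
2 → match
3 → no match — must end with `0`
4 → no match — must end with `0`
5 → no match — must end with `0`
6 → no match — must end with `0`
7 → no match — must end with `0`
8 → no match — must end with `0`
9 → no match — must end with `0`
Total matched: 2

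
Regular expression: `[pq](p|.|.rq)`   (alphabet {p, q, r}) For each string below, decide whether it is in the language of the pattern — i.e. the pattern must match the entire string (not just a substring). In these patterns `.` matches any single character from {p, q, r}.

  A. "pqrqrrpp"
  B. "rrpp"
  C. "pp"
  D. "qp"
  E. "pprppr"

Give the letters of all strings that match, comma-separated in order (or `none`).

A. "pqrqrrpp" → no match
B. "rrpp" → no match
C. "pp" → match
D. "qp" → match
E. "pprppr" → no match

C, D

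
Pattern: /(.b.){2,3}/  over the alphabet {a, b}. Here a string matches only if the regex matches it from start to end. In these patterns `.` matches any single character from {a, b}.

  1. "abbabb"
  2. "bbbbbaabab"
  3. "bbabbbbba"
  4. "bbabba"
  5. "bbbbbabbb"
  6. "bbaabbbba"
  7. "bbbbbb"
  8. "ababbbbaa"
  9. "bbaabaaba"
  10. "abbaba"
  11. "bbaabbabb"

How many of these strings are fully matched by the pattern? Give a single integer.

1. "abbabb" → match
2. "bbbbbaabab" → no match
3. "bbabbbbba" → match
4. "bbabba" → match
5. "bbbbbabbb" → match
6. "bbaabbbba" → match
7. "bbbbbb" → match
8. "ababbbbaa" → no match
9. "bbaabaaba" → match
10. "abbaba" → match
11. "bbaabbabb" → match
Total matched: 9

9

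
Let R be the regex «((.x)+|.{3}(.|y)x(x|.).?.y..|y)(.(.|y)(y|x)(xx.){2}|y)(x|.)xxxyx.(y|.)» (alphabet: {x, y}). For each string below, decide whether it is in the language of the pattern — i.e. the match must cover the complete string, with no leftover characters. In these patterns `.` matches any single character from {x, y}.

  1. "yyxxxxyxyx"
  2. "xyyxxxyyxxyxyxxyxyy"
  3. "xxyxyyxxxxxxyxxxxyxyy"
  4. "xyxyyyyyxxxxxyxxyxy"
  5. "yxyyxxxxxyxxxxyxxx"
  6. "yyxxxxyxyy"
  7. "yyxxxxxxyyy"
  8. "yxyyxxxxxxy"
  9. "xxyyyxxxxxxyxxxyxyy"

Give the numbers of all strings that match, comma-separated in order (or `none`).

1 → match
2 → no match
3 → match
4 → no match
5 → match
6 → match
7 → no match
8 → no match
9 → match

1, 3, 5, 6, 9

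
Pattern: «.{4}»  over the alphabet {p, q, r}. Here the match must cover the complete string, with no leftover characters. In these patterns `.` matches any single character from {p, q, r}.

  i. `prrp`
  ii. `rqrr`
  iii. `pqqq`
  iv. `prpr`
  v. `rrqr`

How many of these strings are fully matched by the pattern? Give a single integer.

i → match
ii → match
iii → match
iv → match
v → match
Total matched: 5

5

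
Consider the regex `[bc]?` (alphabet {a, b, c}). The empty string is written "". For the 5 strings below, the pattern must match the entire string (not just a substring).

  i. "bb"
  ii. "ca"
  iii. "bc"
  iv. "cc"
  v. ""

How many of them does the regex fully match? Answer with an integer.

i → no match
ii → no match
iii → no match
iv → no match
v → match
Total matched: 1

1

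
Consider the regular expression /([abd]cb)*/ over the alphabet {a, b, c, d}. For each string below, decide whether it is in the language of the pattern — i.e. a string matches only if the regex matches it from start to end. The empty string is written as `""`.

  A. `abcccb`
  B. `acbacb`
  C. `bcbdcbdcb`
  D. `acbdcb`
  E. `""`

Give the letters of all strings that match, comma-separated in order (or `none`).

A → no match
B → match
C → match
D → match
E → match

B, C, D, E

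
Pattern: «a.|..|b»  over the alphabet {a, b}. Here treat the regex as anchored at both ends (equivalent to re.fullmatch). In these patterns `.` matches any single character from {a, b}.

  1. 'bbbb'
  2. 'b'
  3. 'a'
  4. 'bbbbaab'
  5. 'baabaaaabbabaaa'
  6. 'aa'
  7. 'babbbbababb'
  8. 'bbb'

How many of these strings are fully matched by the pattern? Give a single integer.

2

1 → no match
2 → match
3 → no match
4 → no match
5 → no match
6 → match
7 → no match
8 → no match
Total matched: 2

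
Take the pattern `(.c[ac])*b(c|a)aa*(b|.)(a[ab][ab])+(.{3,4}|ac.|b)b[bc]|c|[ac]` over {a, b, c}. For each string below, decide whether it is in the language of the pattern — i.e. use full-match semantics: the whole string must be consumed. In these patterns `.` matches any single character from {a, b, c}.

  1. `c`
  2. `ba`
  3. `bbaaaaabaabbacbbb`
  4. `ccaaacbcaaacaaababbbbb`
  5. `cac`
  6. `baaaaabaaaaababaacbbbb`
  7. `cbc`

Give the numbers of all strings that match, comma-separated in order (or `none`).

1, 6

1 → match
2 → no match
3 → no match
4 → no match
5 → no match
6 → match
7 → no match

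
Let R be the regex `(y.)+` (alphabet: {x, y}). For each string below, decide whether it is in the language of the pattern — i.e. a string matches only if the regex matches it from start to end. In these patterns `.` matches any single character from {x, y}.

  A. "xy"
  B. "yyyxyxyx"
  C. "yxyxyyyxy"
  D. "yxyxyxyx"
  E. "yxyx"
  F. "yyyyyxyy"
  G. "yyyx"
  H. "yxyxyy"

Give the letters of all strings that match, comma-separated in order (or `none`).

B, D, E, F, G, H

A → no match — must start with "y"
B → match
C → no match
D → match
E → match
F → match
G → match
H → match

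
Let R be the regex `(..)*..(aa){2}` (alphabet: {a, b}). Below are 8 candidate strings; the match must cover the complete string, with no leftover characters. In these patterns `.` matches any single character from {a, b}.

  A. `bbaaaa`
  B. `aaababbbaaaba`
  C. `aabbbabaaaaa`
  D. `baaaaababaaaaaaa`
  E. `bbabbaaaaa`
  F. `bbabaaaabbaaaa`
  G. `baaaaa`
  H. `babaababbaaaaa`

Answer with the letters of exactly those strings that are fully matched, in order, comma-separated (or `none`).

A → match
B → no match — must end with `aa`
C → match
D → match
E → match
F → match
G → match
H → match

A, C, D, E, F, G, H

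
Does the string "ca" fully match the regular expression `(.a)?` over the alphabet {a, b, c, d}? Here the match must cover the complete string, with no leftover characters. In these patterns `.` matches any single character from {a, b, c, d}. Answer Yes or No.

Yes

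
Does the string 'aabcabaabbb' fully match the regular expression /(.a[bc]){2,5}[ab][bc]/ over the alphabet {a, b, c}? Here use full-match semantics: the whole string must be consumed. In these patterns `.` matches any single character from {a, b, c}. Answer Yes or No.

Yes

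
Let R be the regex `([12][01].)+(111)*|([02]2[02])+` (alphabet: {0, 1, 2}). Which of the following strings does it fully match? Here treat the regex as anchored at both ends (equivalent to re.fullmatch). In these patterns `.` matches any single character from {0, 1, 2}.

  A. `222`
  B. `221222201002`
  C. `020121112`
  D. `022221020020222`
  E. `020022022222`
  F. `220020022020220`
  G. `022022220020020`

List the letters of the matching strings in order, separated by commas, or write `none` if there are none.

A → match
B → no match
C → no match
D → no match
E → match
F → match
G → match

A, E, F, G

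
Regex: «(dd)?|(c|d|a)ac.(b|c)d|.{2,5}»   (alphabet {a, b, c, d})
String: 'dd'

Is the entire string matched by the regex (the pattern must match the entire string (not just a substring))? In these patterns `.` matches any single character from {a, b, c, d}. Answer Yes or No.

Yes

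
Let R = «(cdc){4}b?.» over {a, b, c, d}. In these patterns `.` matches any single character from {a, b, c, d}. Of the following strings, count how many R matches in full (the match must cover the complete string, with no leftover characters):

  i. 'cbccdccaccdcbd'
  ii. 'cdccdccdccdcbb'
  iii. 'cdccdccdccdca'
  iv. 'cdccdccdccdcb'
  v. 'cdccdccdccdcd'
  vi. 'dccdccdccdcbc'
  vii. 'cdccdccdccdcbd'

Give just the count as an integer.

5

i → no match — must start with 'cdc'
ii → match
iii → match
iv → match
v → match
vi → no match — must start with 'cdc'
vii → match
Total matched: 5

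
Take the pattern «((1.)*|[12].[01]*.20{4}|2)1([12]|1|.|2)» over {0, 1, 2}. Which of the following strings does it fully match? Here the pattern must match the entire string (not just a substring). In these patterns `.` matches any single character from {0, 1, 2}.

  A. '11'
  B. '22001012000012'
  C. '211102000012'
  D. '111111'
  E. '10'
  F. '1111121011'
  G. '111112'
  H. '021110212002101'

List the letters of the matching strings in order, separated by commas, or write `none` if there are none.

A → match
B → match
C → match
D → match
E → match
F → match
G → match
H → no match

A, B, C, D, E, F, G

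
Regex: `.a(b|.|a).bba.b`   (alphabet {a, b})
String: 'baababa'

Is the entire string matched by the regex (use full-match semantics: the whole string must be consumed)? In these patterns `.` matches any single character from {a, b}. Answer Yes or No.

Every match must end with 'b', but 'baababa' does not.

No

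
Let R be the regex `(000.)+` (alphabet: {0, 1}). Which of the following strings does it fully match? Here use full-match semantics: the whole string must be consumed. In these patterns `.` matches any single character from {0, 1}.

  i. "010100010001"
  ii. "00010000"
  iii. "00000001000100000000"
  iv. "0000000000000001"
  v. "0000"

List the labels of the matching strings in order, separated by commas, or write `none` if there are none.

ii, iii, iv, v

i → no match — must start with "000"
ii → match
iii → match
iv → match
v → match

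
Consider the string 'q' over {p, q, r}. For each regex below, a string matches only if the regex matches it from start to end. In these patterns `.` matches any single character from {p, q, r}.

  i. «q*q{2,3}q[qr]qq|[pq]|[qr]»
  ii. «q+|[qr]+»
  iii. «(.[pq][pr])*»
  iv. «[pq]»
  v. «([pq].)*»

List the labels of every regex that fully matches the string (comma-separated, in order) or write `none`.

i, ii, iv

i → match
ii → match
iii → no match
iv → match
v → no match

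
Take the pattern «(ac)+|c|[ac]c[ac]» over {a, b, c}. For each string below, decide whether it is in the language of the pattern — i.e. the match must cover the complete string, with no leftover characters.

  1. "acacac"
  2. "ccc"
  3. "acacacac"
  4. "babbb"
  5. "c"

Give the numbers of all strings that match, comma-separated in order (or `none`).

1 → match
2 → match
3 → match
4 → no match
5 → match

1, 2, 3, 5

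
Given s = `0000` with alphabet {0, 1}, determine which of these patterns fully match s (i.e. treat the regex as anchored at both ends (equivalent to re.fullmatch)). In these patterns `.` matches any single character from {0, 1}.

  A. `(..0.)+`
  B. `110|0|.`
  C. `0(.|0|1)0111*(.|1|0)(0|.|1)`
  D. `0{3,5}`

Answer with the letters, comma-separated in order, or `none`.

A → match
B → no match
C → no match
D → match

A, D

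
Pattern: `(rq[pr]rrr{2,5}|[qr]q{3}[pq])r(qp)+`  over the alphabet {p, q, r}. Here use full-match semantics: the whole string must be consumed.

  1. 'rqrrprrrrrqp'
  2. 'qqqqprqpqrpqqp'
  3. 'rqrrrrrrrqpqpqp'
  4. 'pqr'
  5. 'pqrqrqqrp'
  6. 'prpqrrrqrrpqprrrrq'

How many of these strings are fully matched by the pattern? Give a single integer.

1

1 → no match
2 → no match
3 → match
4 → no match — must end with 'qp'
5 → no match — must end with 'qp'
6 → no match — must end with 'qp'
Total matched: 1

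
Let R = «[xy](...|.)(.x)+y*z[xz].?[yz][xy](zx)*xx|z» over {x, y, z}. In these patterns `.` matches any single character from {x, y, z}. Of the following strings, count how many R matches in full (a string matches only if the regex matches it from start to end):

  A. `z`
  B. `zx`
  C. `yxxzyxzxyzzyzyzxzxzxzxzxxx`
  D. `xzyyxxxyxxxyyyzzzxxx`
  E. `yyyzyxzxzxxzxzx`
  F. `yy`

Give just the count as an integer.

A → match
B → no match
C → match
D → no match
E → no match
F → no match
Total matched: 2

2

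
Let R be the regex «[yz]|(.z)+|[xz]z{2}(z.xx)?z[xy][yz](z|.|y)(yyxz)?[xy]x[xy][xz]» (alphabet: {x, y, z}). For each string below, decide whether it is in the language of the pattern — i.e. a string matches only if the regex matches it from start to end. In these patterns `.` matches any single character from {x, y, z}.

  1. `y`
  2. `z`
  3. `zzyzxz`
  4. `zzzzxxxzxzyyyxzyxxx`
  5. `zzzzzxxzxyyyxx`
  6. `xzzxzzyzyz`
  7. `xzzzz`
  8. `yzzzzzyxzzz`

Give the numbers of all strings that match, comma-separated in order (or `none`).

1, 2, 3, 4

1 → match
2 → match
3 → match
4 → match
5 → no match
6 → no match
7 → no match
8 → no match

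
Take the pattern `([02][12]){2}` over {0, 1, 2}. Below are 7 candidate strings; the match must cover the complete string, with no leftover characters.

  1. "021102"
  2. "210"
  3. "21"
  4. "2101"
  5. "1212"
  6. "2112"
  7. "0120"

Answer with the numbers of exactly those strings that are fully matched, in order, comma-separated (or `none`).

4

1 → no match
2 → no match
3 → no match
4 → match
5 → no match
6 → no match
7 → no match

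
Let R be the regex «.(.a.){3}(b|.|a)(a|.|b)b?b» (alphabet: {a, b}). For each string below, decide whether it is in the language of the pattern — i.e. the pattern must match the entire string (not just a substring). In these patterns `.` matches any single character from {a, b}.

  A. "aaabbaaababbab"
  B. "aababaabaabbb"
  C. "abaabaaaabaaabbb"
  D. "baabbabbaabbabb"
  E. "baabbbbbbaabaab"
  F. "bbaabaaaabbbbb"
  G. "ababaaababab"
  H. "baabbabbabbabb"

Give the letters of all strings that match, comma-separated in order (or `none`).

A → no match
B → no match
C → no match
D → no match
E → no match
F → match
G → no match
H → match

F, H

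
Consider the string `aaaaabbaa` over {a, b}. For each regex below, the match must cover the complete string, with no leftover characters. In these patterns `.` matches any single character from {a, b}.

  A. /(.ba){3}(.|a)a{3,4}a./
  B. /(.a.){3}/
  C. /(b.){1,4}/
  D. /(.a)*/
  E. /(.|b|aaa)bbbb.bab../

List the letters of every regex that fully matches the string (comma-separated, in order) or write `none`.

A → no match
B → match
C → no match — must start with `b`
D → no match
E → no match

B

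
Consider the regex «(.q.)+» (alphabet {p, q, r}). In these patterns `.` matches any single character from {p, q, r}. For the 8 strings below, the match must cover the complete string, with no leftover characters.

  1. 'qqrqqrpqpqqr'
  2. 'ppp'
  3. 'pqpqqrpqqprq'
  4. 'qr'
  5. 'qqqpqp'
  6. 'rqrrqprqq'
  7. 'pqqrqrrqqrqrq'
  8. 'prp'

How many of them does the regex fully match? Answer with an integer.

1. 'qqrqqrpqpqqr' → match
2. 'ppp' → no match
3. 'pqpqqrpqqprq' → no match
4. 'qr' → no match
5. 'qqqpqp' → match
6. 'rqrrqprqq' → match
7 → no match
8. 'prp' → no match
Total matched: 3

3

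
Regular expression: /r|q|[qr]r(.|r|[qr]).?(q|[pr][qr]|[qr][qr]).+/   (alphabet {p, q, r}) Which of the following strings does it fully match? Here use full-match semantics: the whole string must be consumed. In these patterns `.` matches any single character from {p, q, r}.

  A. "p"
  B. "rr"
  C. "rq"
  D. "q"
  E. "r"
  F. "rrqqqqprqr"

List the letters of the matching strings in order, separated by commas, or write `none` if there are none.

A → no match
B → no match
C → no match
D → match
E → match
F → match

D, E, F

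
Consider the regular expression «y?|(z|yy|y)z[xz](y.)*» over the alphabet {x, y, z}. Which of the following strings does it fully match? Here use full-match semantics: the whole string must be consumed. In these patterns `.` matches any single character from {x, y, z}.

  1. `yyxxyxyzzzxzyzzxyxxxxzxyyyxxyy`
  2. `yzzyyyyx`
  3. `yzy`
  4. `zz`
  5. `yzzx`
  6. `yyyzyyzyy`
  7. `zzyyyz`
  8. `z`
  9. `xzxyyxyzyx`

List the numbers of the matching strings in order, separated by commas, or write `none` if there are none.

1 → no match
2 → no match
3 → no match
4 → no match
5 → no match
6 → no match
7 → no match
8 → no match
9 → no match

none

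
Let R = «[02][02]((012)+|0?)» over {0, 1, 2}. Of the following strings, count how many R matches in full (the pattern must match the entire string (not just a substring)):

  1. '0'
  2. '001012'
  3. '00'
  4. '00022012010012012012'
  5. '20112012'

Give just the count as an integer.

1 → no match
2 → no match
3 → match
4 → no match
5 → no match
Total matched: 1

1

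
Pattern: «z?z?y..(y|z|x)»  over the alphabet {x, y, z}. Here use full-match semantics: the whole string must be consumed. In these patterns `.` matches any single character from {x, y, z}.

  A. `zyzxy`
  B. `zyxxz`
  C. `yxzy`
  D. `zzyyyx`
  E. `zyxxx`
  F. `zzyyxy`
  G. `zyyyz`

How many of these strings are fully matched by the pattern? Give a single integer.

A. `zyzxy` → match
B. `zyxxz` → match
C. `yxzy` → match
D. `zzyyyx` → match
E. `zyxxx` → match
F. `zzyyxy` → match
G. `zyyyz` → match
Total matched: 7

7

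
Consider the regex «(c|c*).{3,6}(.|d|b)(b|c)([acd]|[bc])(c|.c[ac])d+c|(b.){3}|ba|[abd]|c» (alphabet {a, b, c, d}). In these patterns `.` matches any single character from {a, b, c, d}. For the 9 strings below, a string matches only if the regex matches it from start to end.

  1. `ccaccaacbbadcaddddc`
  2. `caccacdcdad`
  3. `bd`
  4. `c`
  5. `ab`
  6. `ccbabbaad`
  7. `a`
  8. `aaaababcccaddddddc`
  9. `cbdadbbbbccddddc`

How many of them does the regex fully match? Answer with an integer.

5

1 → match
2 → no match
3 → no match
4 → match
5 → no match
6 → no match
7 → match
8 → match
9 → match
Total matched: 5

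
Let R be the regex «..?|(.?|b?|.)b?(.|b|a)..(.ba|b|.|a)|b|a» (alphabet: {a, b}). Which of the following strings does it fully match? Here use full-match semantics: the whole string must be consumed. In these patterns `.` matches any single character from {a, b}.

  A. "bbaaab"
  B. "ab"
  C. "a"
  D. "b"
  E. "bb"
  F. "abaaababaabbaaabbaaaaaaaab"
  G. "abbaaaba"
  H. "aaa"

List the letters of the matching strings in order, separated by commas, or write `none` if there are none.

A → match
B → match
C → match
D → match
E → match
F → no match
G → match
H → no match

A, B, C, D, E, G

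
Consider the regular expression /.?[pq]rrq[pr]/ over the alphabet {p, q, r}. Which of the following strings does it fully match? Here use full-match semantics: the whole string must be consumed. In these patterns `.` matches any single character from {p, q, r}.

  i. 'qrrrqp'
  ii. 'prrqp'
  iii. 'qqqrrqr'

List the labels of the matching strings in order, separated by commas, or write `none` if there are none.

ii

i → no match
ii → match
iii → no match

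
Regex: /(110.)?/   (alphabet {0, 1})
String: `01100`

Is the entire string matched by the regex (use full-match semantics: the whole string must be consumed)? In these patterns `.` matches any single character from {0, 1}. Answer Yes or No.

No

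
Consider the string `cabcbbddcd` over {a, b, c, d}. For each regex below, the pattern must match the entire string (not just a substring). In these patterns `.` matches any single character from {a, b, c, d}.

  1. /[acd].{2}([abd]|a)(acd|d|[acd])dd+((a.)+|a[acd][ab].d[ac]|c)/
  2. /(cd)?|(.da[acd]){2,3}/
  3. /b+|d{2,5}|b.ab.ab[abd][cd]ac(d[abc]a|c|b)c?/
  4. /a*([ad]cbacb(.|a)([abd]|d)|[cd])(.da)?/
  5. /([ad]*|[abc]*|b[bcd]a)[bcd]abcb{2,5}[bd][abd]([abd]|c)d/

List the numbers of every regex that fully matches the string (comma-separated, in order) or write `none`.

1 → no match
2 → no match
3 → no match
4 → no match
5 → match

5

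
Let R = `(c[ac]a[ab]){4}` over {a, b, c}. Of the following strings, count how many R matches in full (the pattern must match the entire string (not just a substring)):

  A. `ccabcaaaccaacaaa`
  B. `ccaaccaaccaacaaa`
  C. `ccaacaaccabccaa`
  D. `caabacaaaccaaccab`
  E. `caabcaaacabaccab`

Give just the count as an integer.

2

A → match
B → match
C → no match
D → no match
E → no match
Total matched: 2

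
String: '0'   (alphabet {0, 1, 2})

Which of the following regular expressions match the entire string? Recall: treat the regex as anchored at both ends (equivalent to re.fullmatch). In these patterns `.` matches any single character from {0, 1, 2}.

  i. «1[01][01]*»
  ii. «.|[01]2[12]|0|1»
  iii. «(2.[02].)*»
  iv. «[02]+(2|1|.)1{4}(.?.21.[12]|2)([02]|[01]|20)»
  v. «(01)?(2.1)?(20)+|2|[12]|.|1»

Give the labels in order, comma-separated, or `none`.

i → no match — must start with '1'
ii → match
iii → no match
iv → no match
v → match

ii, v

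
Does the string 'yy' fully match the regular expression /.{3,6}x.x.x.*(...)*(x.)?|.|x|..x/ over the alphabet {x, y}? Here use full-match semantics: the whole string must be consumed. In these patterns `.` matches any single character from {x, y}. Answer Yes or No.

No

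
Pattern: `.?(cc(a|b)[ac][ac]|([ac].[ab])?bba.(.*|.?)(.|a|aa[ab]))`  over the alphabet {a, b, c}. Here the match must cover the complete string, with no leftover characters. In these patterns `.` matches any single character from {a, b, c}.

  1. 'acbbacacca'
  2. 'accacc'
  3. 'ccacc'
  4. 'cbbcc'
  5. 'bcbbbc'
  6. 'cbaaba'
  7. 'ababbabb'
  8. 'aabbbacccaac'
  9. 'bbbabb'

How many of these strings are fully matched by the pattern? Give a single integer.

5

1. 'acbbacacca' → no match
2. 'accacc' → match
3. 'ccacc' → match
4. 'cbbcc' → no match
5. 'bcbbbc' → no match
6. 'cbaaba' → no match
7. 'ababbabb' → match
8. 'aabbbacccaac' → match
9. 'bbbabb' → match
Total matched: 5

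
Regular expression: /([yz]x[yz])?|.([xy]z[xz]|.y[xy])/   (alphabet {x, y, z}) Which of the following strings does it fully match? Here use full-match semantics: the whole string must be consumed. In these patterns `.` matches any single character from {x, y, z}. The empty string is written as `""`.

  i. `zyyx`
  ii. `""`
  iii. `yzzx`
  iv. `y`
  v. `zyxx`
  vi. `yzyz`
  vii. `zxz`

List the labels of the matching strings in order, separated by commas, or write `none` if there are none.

i → match
ii → match
iii → no match
iv → no match
v → no match
vi → no match
vii → match

i, ii, vii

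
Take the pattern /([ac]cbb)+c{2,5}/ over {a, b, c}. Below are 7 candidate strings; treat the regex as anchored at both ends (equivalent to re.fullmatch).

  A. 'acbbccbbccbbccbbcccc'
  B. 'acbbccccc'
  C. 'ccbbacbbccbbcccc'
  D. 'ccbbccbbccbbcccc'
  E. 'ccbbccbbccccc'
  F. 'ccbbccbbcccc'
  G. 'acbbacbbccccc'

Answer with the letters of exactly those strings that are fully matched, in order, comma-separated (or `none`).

A, B, C, D, E, F, G

A → match
B → match
C → match
D → match
E → match
F → match
G → match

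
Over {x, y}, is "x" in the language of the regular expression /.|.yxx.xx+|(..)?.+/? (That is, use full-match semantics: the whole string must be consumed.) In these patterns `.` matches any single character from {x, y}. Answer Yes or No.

Yes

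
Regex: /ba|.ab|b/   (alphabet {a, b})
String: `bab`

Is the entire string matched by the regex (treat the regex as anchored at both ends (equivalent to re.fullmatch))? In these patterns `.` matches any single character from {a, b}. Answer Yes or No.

Yes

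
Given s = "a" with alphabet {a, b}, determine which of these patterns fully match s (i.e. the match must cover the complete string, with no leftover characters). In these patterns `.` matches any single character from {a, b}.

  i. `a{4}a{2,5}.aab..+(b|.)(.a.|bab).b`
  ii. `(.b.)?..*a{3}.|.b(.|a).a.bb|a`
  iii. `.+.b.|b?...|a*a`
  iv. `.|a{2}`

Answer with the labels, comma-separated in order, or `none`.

i → no match — must end with "b"
ii → match
iii → match
iv → match

ii, iii, iv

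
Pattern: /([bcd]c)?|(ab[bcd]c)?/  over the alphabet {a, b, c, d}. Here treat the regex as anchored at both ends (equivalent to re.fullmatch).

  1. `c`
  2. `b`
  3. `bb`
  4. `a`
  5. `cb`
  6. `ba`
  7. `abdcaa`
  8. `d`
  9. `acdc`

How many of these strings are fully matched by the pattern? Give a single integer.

0

1 → no match
2 → no match
3 → no match
4 → no match
5 → no match
6 → no match
7 → no match
8 → no match
9 → no match
Total matched: 0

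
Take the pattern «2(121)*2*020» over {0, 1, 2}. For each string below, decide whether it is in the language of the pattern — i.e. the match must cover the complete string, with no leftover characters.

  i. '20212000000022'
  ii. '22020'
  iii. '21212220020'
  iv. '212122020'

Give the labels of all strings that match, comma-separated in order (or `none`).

ii, iv

i → no match — must end with '020'
ii. '22020' → match
iii. '21212220020' → no match
iv. '212122020' → match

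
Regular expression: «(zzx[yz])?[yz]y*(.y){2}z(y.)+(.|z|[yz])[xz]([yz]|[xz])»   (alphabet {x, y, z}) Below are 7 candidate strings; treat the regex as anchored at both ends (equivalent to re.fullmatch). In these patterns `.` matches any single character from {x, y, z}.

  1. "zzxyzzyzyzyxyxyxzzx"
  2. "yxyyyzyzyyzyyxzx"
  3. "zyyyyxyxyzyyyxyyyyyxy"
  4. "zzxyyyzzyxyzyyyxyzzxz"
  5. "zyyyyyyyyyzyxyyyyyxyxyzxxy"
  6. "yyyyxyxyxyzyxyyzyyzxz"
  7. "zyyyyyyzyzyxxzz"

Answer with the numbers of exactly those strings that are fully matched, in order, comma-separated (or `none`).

1, 3, 5, 7

1 → match
2 → no match
3 → match
4 → no match
5 → match
6 → no match
7 → match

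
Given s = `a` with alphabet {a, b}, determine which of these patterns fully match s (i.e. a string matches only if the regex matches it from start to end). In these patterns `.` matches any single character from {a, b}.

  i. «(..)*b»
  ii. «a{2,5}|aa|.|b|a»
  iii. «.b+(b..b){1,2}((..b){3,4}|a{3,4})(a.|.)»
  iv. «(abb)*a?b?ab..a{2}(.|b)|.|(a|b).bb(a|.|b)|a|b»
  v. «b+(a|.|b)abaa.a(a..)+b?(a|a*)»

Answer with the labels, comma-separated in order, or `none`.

ii, iv

i → no match — must end with `b`
ii → match
iii → no match
iv → match
v → no match — must start with `b`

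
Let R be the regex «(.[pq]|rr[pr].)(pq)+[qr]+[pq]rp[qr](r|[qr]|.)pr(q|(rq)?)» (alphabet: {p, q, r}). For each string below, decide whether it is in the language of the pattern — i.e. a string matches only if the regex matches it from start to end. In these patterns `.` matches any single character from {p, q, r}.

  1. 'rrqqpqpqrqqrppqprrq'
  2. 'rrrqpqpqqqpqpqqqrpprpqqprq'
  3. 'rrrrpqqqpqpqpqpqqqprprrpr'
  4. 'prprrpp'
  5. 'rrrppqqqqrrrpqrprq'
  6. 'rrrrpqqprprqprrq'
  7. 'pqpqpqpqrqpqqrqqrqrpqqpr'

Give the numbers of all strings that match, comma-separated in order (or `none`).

6

1 → no match
2 → no match
3 → no match
4 → no match
5 → no match
6 → match
7 → no match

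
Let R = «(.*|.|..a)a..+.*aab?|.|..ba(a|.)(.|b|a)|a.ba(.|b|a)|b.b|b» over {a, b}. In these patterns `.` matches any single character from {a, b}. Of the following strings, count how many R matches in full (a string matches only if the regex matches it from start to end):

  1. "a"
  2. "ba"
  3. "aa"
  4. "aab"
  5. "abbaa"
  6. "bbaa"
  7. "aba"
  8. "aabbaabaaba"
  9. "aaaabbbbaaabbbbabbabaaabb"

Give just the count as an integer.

2

1. "a" → match
2. "ba" → no match
3. "aa" → no match
4. "aab" → no match
5. "abbaa" → match
6. "bbaa" → no match
7. "aba" → no match
8. "aabbaabaaba" → no match
9 → no match
Total matched: 2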